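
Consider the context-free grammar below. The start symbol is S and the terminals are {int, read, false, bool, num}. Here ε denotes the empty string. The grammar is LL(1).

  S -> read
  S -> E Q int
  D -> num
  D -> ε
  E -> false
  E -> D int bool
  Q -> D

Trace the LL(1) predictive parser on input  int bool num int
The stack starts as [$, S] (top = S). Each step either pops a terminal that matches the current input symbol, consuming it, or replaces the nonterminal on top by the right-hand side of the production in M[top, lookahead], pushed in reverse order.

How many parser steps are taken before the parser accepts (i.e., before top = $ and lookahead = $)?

     Stack               Input               Action
  1  $ S                 int bool num int $  expand S -> E Q int
  2  $ int Q E           int bool num int $  expand E -> D int bool
  3  $ int Q bool int D  int bool num int $  expand D -> ε
  4  $ int Q bool int    int bool num int $  match int
  5  $ int Q bool        bool num int $      match bool
  6  $ int Q             num int $           expand Q -> D
  7  $ int D             num int $           expand D -> num
  8  $ int num           num int $           match num
  9  $ int               int $               match int
Accept reached after 9 steps.

9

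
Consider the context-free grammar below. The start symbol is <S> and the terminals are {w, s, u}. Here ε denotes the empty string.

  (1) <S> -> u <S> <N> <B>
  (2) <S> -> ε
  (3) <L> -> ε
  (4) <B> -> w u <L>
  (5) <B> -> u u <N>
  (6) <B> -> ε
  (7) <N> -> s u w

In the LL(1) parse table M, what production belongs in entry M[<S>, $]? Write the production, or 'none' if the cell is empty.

<S> -> ε

FIRST(<S>) = {ε, u}
FIRST(<L>) = {ε}
FIRST(<B>) = {ε, u, w}
FIRST(<N>) = {s}
FOLLOW(<S>) includes $ since <S> is the start symbol.
FOLLOW(<S>): in <S>->u <S> <N> <B>, <S> is followed by <N> <B> with FIRST {s}. Thus FOLLOW(<S>) = {$, s}.
For <S> -> u <S> <N> <B>: FIRST(u <S> <N> <B>) = {u}, so it goes in M[<S>, t] for t ∈ {u}.
For <S> -> ε: FIRST(ε) = {ε}, so it goes in M[<S>, t] for t ∈ {}; since ε ∈ FIRST, also for every t ∈ FOLLOW(<S>) = {$, s}.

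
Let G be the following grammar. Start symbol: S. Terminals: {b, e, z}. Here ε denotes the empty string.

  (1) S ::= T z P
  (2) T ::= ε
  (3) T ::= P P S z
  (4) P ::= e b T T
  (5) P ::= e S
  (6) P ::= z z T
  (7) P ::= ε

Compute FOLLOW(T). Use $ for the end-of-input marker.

{$, e, z}

FIRST(P): from P::=e b T T we get {e}; from P::=e S we get {e}; from P::=z z T we get {z}; from P::=ε we get {ε}. So FIRST(P) = {ε, e, z}.
FIRST(S): from S::=T z P we get {e, z}. So FIRST(S) = {e, z}.
FIRST(T): from T::=ε we get {ε}; from T::=P P S z we get {e, z}. So FIRST(T) = {ε, e, z}.
FOLLOW(S) includes $ since S is the start symbol.
FOLLOW(S): in T::=P P S z, S is followed by z with FIRST {z}; in P::=e S, the suffix after S is empty, so FOLLOW(S) ⊇ FOLLOW(P) = {$, e, z}. Thus FOLLOW(S) = {$, e, z}.
FOLLOW(P): in S::=T z P, the suffix after P is empty, so FOLLOW(P) ⊇ FOLLOW(S) = {$, e, z}; in T::=P P S z (occurrence 1), P is followed by P S z with FIRST {e, z}; in T::=P P S z (occurrence 2), P is followed by S z with FIRST {e, z}. Thus FOLLOW(P) = {$, e, z}.
FOLLOW(T): in S::=T z P, T is followed by z P with FIRST {z}; in P::=e b T T (occurrence 1), T is followed by T with FIRST {ε, e, z}; in P::=e b T T (occurrence 1), the suffix after T is nullable, so FOLLOW(T) ⊇ FOLLOW(P) = {$, e, z}; in P::=e b T T (occurrence 2), the suffix after T is empty, so FOLLOW(T) ⊇ FOLLOW(P) = {$, e, z}; in P::=z z T, the suffix after T is empty, so FOLLOW(T) ⊇ FOLLOW(P) = {$, e, z}. Thus FOLLOW(T) = {$, e, z}.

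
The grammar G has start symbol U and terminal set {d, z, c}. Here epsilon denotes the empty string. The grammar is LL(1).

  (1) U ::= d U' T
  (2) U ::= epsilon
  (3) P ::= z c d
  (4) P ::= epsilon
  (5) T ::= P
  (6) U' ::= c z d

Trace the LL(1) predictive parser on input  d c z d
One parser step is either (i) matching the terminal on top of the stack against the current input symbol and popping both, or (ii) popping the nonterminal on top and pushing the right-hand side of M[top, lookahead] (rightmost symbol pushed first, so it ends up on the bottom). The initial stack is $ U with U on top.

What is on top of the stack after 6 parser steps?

T

     Stack      Input      Action
  1  $ U        d c z d $  expand U ::= d U' T
  2  $ T U' d   d c z d $  match d
  3  $ T U'     c z d $    expand U' ::= c z d
  4  $ T d z c  c z d $    match c
  5  $ T d z    z d $      match z
  6  $ T d      d $        match d
Stack after step 6: $ T (top = T).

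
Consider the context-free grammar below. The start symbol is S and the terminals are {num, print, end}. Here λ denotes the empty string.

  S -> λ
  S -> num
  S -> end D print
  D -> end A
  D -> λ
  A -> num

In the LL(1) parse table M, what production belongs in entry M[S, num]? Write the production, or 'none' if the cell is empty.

FIRST(S) = {λ, end, num}
FIRST(D) = {λ, end}
FIRST(A) = {num}
FOLLOW(S) includes $ since S is the start symbol.
FOLLOW(S): S appears on no right-hand side. Thus FOLLOW(S) = {$}.
For S -> λ: FIRST(λ) = {λ}, so it goes in M[S, t] for t ∈ {}; since λ ∈ FIRST, also for every t ∈ FOLLOW(S) = {$}.
For S -> num: FIRST(num) = {num}, so it goes in M[S, t] for t ∈ {num}.
For S -> end D print: FIRST(end D print) = {end}, so it goes in M[S, t] for t ∈ {end}.

S -> num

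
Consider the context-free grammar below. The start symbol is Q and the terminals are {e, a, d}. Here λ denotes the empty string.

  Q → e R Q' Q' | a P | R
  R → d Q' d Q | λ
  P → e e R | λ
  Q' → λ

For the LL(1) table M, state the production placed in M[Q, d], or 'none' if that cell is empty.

FIRST(R) = {λ, d}
FIRST(P) = {λ, e}
FIRST(Q') = {λ}
FIRST(Q) = {λ, a, d, e}  (via R)
FOLLOW(Q) includes $ since Q is the start symbol.
FOLLOW(Q): in R→d Q' d Q, the suffix after Q is empty, so FOLLOW(Q) ⊇ FOLLOW(R) = {$}. Thus FOLLOW(Q) = {$}.
FOLLOW(R): in Q→e R Q' Q', R is followed by Q' Q' with FIRST {λ}; in Q→e R Q' Q', the suffix after R is nullable, so FOLLOW(R) ⊇ FOLLOW(Q) = {$}; in Q→R, the suffix after R is empty, so FOLLOW(R) ⊇ FOLLOW(Q) = {$}; in P→e e R, the suffix after R is empty, so FOLLOW(R) ⊇ FOLLOW(P) = {$}. Thus FOLLOW(R) = {$}.
For Q → e R Q' Q': FIRST(e R Q' Q') = {e}, so it goes in M[Q, t] for t ∈ {e}.
For Q → a P: FIRST(a P) = {a}, so it goes in M[Q, t] for t ∈ {a}.
For Q → R: FIRST(R) = {λ, d}, so it goes in M[Q, t] for t ∈ {d}; since λ ∈ FIRST, also for every t ∈ FOLLOW(Q) = {$}.

Q → R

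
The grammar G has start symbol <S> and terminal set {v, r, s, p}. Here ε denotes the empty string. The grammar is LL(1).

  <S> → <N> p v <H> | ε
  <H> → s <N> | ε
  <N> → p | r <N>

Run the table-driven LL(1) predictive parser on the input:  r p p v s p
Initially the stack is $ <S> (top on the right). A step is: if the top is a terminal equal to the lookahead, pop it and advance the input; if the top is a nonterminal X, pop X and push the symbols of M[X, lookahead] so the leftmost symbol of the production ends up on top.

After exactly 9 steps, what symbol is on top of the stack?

step 1: stack=$ <S>  input=r p p v s p $  — expand <S> → <N> p v <H>
step 2: stack=$ <H> v p <N>  input=r p p v s p $  — expand <N> → r <N>
step 3: stack=$ <H> v p <N> r  input=r p p v s p $  — match r
step 4: stack=$ <H> v p <N>  input=p p v s p $  — expand <N> → p
step 5: stack=$ <H> v p p  input=p p v s p $  — match p
step 6: stack=$ <H> v p  input=p v s p $  — match p
step 7: stack=$ <H> v  input=v s p $  — match v
step 8: stack=$ <H>  input=s p $  — expand <H> → s <N>
step 9: stack=$ <N> s  input=s p $  — match s
Stack after step 9: $ <N> (top = <N>).

<N>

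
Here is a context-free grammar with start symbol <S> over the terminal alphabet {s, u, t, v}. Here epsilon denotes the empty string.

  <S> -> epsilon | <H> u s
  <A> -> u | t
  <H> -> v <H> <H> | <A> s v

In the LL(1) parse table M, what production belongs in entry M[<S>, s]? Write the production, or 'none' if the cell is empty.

FIRST(<A>) = {t, u}
FIRST(<H>) = {t, u, v}  (via <A> s v)
FIRST(<S>) = {epsilon, t, u, v}  (via <H> u s)
FOLLOW(<S>) includes $ since <S> is the start symbol.
FOLLOW(<S>): <S> appears on no right-hand side. Thus FOLLOW(<S>) = {$}.
For <S> -> epsilon: FIRST(epsilon) = {epsilon}, so it goes in M[<S>, t] for t ∈ {}; since epsilon ∈ FIRST, also for every t ∈ FOLLOW(<S>) = {$}.
For <S> -> <H> u s: FIRST(<H> u s) = {t, u, v}, so it goes in M[<S>, t] for t ∈ {t, u, v}.
None of these place a production in M[<S>, s].

none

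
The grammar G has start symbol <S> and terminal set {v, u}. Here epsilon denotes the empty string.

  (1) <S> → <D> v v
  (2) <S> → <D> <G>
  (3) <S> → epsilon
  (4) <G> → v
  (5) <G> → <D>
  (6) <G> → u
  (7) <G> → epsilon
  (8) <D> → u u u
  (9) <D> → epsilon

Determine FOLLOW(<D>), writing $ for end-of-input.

{$, u, v}

FIRST(<D>): from <D>→u u u we get {u}; from <D>→epsilon we get {epsilon}. So FIRST(<D>) = {epsilon, u}.
FIRST(<G>): from <G>→v we get {v}; from <G>→<D> we get {epsilon, u}; from <G>→u we get {u}; from <G>→epsilon we get {epsilon}. So FIRST(<G>) = {epsilon, u, v}.
FIRST(<S>): from <S>→<D> v v we get {u, v}; from <S>→<D> <G> we get {epsilon, u, v}; from <S>→epsilon we get {epsilon}. So FIRST(<S>) = {epsilon, u, v}.
FOLLOW(<S>) includes $ since <S> is the start symbol.
FOLLOW(<S>): <S> appears on no right-hand side. Thus FOLLOW(<S>) = {$}.
FOLLOW(<G>): in <S>→<D> <G>, the suffix after <G> is empty, so FOLLOW(<G>) ⊇ FOLLOW(<S>) = {$}. Thus FOLLOW(<G>) = {$}.
FOLLOW(<D>): in <S>→<D> v v, <D> is followed by v v with FIRST {v}; in <S>→<D> <G>, <D> is followed by <G> with FIRST {epsilon, u, v}; in <S>→<D> <G>, the suffix after <D> is nullable, so FOLLOW(<D>) ⊇ FOLLOW(<S>) = {$}; in <G>→<D>, the suffix after <D> is empty, so FOLLOW(<D>) ⊇ FOLLOW(<G>) = {$}. Thus FOLLOW(<D>) = {$, u, v}.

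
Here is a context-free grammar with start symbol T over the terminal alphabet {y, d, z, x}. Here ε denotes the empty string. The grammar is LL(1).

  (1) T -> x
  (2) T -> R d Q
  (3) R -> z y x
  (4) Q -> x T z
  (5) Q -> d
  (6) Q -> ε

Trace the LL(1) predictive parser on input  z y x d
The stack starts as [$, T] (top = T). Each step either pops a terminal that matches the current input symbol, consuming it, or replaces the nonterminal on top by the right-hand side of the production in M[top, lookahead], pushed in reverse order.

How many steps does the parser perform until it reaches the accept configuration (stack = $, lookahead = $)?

7

step 1: stack=$ T  input=z y x d $  — expand T -> R d Q
step 2: stack=$ Q d R  input=z y x d $  — expand R -> z y x
step 3: stack=$ Q d x y z  input=z y x d $  — match z
step 4: stack=$ Q d x y  input=y x d $  — match y
step 5: stack=$ Q d x  input=x d $  — match x
step 6: stack=$ Q d  input=d $  — match d
step 7: stack=$ Q  input=$  — expand Q -> ε
Accept reached after 7 steps.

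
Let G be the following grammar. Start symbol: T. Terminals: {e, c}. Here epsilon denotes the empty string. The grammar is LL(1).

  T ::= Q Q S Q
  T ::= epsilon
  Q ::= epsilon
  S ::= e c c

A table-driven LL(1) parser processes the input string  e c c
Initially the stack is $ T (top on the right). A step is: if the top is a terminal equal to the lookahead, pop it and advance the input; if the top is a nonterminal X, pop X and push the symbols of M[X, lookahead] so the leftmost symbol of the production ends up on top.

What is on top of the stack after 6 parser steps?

     Stack      Input    Action
  1  $ T        e c c $  expand T ::= Q Q S Q
  2  $ Q S Q Q  e c c $  expand Q ::= epsilon
  3  $ Q S Q    e c c $  expand Q ::= epsilon
  4  $ Q S      e c c $  expand S ::= e c c
  5  $ Q c c e  e c c $  match e
  6  $ Q c c    c c $    match c
Stack after step 6: $ Q c (top = c).

c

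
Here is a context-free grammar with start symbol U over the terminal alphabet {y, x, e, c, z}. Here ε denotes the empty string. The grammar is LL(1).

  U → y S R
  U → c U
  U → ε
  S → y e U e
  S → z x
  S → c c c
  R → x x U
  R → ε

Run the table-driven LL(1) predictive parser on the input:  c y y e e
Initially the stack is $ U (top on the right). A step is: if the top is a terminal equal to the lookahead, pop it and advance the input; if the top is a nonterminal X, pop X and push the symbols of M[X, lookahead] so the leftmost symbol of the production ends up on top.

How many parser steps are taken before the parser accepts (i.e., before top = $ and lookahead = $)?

step 1: stack=$ U  input=c y y e e $  — expand U → c U
step 2: stack=$ U c  input=c y y e e $  — match c
step 3: stack=$ U  input=y y e e $  — expand U → y S R
step 4: stack=$ R S y  input=y y e e $  — match y
step 5: stack=$ R S  input=y e e $  — expand S → y e U e
step 6: stack=$ R e U e y  input=y e e $  — match y
step 7: stack=$ R e U e  input=e e $  — match e
step 8: stack=$ R e U  input=e $  — expand U → ε
step 9: stack=$ R e  input=e $  — match e
step 10: stack=$ R  input=$  — expand R → ε
Accept reached after 10 steps.

10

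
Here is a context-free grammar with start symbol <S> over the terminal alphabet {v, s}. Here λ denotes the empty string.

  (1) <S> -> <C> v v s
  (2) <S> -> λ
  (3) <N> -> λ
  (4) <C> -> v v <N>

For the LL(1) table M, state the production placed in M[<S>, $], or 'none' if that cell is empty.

<S> -> λ

FIRST(<N>): from <N>->λ we get {λ}. So FIRST(<N>) = {λ}.
FIRST(<C>): from <C>->v v <N> we get {v}. So FIRST(<C>) = {v}.
FIRST(<S>): from <S>-><C> v v s we get {v}; from <S>->λ we get {λ}. So FIRST(<S>) = {λ, v}.
FOLLOW(<S>) includes $ since <S> is the start symbol.
FOLLOW(<S>): <S> appears on no right-hand side. Thus FOLLOW(<S>) = {$}.
For <S> -> <C> v v s: FIRST(<C> v v s) = {v}, so it goes in M[<S>, t] for t ∈ {v}.
For <S> -> λ: FIRST(λ) = {λ}, so it goes in M[<S>, t] for t ∈ {}; since λ ∈ FIRST, also for every t ∈ FOLLOW(<S>) = {$}.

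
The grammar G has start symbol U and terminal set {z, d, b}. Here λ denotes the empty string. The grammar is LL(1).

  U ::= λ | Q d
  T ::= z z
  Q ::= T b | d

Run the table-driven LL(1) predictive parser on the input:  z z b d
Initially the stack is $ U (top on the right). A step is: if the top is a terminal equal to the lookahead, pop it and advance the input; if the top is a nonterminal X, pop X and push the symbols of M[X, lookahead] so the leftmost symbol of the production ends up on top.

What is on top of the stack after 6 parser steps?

d

step 1: stack=$ U  input=z z b d $  — expand U ::= Q d
step 2: stack=$ d Q  input=z z b d $  — expand Q ::= T b
step 3: stack=$ d b T  input=z z b d $  — expand T ::= z z
step 4: stack=$ d b z z  input=z z b d $  — match z
step 5: stack=$ d b z  input=z b d $  — match z
step 6: stack=$ d b  input=b d $  — match b
Stack after step 6: $ d (top = d).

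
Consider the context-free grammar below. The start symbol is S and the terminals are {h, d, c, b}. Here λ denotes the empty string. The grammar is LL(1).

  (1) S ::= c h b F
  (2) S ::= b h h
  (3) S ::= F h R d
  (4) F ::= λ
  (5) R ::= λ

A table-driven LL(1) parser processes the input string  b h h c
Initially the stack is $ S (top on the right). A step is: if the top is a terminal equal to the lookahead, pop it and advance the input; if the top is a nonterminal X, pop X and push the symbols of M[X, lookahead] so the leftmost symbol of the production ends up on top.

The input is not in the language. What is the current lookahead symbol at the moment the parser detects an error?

     Stack    Input      Action
  1  $ S      b h h c $  expand S ::= b h h
  2  $ h h b  b h h c $  match b
  3  $ h h    h h c $    match h
  4  $ h      h c $      match h
  5  $        c $        error: stack empty but input remains

c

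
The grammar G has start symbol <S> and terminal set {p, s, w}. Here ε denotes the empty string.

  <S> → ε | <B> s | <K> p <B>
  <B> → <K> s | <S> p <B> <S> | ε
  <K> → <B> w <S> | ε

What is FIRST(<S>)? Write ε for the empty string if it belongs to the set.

{ε, p, s, w}

FIRST(<S>): from <S>→ε we get {ε}; from <S>→<B> s we get {p, s, w}; from <S>→<K> p <B> we get {p, s, w}. So FIRST(<S>) = {ε, p, s, w}.
FIRST(<B>): from <B>→<K> s we get {p, s, w}; from <B>→<S> p <B> <S> we get {p, s, w}; from <B>→ε we get {ε}. So FIRST(<B>) = {ε, p, s, w}.
FIRST(<K>): from <K>→<B> w <S> we get {p, s, w}; from <K>→ε we get {ε}. So FIRST(<K>) = {ε, p, s, w}.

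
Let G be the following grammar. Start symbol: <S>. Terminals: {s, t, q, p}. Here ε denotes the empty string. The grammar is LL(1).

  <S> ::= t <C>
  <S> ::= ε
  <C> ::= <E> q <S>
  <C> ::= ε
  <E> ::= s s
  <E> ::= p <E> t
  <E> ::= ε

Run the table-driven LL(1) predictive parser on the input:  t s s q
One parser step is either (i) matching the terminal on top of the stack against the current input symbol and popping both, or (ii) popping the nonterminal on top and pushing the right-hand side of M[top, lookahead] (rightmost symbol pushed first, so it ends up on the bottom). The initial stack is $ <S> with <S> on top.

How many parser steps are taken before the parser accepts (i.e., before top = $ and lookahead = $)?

     Stack        Input      Action
  1  $ <S>        t s s q $  expand <S> ::= t <C>
  2  $ <C> t      t s s q $  match t
  3  $ <C>        s s q $    expand <C> ::= <E> q <S>
  4  $ <S> q <E>  s s q $    expand <E> ::= s s
  5  $ <S> q s s  s s q $    match s
  6  $ <S> q s    s q $      match s
  7  $ <S> q      q $        match q
  8  $ <S>        $          expand <S> ::= ε
Accept reached after 8 steps.

8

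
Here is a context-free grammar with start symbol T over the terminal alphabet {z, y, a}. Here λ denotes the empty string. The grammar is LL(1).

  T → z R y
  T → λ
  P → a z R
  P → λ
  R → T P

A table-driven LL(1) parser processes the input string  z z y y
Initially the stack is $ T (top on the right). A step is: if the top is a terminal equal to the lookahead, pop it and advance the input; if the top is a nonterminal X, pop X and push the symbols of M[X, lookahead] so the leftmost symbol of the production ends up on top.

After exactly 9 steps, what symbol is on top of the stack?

P

     Stack        Input      Action
  1  $ T          z z y y $  expand T → z R y
  2  $ y R z      z z y y $  match z
  3  $ y R        z y y $    expand R → T P
  4  $ y P T      z y y $    expand T → z R y
  5  $ y P y R z  z y y $    match z
  6  $ y P y R    y y $      expand R → T P
  7  $ y P y P T  y y $      expand T → λ
  8  $ y P y P    y y $      expand P → λ
  9  $ y P y      y y $      match y
Stack after step 9: $ y P (top = P).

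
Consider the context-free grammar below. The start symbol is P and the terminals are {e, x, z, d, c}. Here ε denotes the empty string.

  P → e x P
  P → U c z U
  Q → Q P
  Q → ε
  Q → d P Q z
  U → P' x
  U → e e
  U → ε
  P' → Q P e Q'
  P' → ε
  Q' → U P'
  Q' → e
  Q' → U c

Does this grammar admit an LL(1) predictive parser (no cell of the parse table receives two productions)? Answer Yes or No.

No

FIRST(P) = {c, d, e, x}
FIRST(Q) = {ε, c, d, e, x}
FIRST(U) = {ε, c, d, e, x}
FIRST(P') = {ε, c, d, e, x}
FIRST(Q') = {ε, c, d, e, x}
FOLLOW(P) = {$, c, d, e, x, z}
FOLLOW(Q) = {c, d, e, x, z}
FOLLOW(U) = {$, c, d, e, x, z}
FOLLOW(P') = {x}
FOLLOW(Q') = {x}
Cell M[P, e] receives both P → e x P and P → U c z U — the grammar is not LL(1).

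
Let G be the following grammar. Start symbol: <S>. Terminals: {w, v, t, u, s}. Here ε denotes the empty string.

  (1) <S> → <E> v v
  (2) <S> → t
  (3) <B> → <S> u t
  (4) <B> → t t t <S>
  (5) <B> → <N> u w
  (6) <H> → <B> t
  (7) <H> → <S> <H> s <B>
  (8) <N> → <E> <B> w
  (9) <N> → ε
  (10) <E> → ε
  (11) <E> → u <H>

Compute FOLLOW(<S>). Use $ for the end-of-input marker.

{$, s, t, u, v, w}

FIRST(<E>) = {ε, u}
FIRST(<S>) = {t, u, v}  (via <E> v v)
FIRST(<B>) = {t, u, v}  (via <S> u t, <N> u w)
FIRST(<H>) = {t, u, v}  (via <B> t, <S> <H> s <B>)
FIRST(<N>) = {ε, t, u, v}  (via <E> <B> w)
FOLLOW(<S>) includes $ since <S> is the start symbol.
FOLLOW(<N>): in <B>→<N> u w, <N> is followed by u w with FIRST {u}. Thus FOLLOW(<N>) = {u}.
FOLLOW(<E>): in <S>→<E> v v, <E> is followed by v v with FIRST {v}; in <N>→<E> <B> w, <E> is followed by <B> w with FIRST {t, u, v}. Thus FOLLOW(<E>) = {t, u, v}.
FOLLOW(<H>): in <H>→<S> <H> s <B>, <H> is followed by s <B> with FIRST {s}; in <E>→u <H>, the suffix after <H> is empty, so FOLLOW(<H>) ⊇ FOLLOW(<E>) = {t, u, v}. Thus FOLLOW(<H>) = {s, t, u, v}.
FOLLOW(<B>): in <H>→<B> t, <B> is followed by t with FIRST {t}; in <H>→<S> <H> s <B>, the suffix after <B> is empty, so FOLLOW(<B>) ⊇ FOLLOW(<H>) = {s, t, u, v}; in <N>→<E> <B> w, <B> is followed by w with FIRST {w}. Thus FOLLOW(<B>) = {s, t, u, v, w}.
FOLLOW(<S>): in <B>→<S> u t, <S> is followed by u t with FIRST {u}; in <B>→t t t <S>, the suffix after <S> is empty, so FOLLOW(<S>) ⊇ FOLLOW(<B>) = {s, t, u, v, w}; in <H>→<S> <H> s <B>, <S> is followed by <H> s <B> with FIRST {t, u, v}. Thus FOLLOW(<S>) = {$, s, t, u, v, w}.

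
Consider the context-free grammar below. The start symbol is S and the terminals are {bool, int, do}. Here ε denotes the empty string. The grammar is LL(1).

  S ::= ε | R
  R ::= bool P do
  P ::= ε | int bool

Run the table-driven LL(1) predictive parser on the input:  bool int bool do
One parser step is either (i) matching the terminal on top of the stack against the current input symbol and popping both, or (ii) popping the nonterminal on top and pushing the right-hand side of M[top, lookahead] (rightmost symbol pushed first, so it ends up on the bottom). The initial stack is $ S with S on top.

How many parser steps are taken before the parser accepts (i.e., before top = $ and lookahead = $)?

     Stack          Input               Action
  1  $ S            bool int bool do $  expand S ::= R
  2  $ R            bool int bool do $  expand R ::= bool P do
  3  $ do P bool    bool int bool do $  match bool
  4  $ do P         int bool do $       expand P ::= int bool
  5  $ do bool int  int bool do $       match int
  6  $ do bool      bool do $           match bool
  7  $ do           do $                match do
Accept reached after 7 steps.

7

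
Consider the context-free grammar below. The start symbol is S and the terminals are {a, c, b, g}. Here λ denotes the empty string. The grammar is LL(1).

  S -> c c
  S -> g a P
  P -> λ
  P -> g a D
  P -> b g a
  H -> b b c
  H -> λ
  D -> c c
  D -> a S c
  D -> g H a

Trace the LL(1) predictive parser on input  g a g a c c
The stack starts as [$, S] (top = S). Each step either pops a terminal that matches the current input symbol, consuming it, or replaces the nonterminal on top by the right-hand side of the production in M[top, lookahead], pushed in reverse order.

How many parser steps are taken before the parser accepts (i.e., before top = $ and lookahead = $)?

9

step 1: stack=$ S  input=g a g a c c $  — expand S -> g a P
step 2: stack=$ P a g  input=g a g a c c $  — match g
step 3: stack=$ P a  input=a g a c c $  — match a
step 4: stack=$ P  input=g a c c $  — expand P -> g a D
step 5: stack=$ D a g  input=g a c c $  — match g
step 6: stack=$ D a  input=a c c $  — match a
step 7: stack=$ D  input=c c $  — expand D -> c c
step 8: stack=$ c c  input=c c $  — match c
step 9: stack=$ c  input=c $  — match c
Accept reached after 9 steps.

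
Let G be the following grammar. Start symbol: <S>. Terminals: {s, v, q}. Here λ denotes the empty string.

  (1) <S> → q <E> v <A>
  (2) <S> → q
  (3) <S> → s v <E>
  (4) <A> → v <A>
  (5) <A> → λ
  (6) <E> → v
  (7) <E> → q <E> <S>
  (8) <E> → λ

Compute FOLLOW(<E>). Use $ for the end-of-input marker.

{$, q, s, v}

FIRST(<S>) = {q, s}
FIRST(<A>) = {λ, v}
FIRST(<E>) = {λ, q, v}
FOLLOW(<S>) includes $ since <S> is the start symbol.
FOLLOW(<S>): in <E>→q <E> <S>, the suffix after <S> is empty, so FOLLOW(<S>) ⊇ FOLLOW(<E>) = {$, q, s, v}. Thus FOLLOW(<S>) = {$, q, s, v}.
FOLLOW(<A>): in <S>→q <E> v <A>, the suffix after <A> is empty, so FOLLOW(<A>) ⊇ FOLLOW(<S>) = {$, q, s, v}; in <A>→v <A>, the suffix after <A> is empty (adds nothing new). Thus FOLLOW(<A>) = {$, q, s, v}.
FOLLOW(<E>): in <S>→q <E> v <A>, <E> is followed by v <A> with FIRST {v}; in <S>→s v <E>, the suffix after <E> is empty, so FOLLOW(<E>) ⊇ FOLLOW(<S>) = {$, q, s, v}; in <E>→q <E> <S>, <E> is followed by <S> with FIRST {q, s}. Thus FOLLOW(<E>) = {$, q, s, v}.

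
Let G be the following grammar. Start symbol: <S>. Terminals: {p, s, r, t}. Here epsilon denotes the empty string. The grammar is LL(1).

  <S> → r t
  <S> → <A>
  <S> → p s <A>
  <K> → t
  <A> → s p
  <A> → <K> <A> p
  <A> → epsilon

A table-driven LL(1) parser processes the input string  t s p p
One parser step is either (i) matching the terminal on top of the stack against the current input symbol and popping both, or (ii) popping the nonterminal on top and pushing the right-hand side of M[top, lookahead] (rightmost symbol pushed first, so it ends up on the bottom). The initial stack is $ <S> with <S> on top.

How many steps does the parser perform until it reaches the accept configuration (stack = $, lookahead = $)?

8

step 1: stack=$ <S>  input=t s p p $  — expand <S> → <A>
step 2: stack=$ <A>  input=t s p p $  — expand <A> → <K> <A> p
step 3: stack=$ p <A> <K>  input=t s p p $  — expand <K> → t
step 4: stack=$ p <A> t  input=t s p p $  — match t
step 5: stack=$ p <A>  input=s p p $  — expand <A> → s p
step 6: stack=$ p p s  input=s p p $  — match s
step 7: stack=$ p p  input=p p $  — match p
step 8: stack=$ p  input=p $  — match p
Accept reached after 8 steps.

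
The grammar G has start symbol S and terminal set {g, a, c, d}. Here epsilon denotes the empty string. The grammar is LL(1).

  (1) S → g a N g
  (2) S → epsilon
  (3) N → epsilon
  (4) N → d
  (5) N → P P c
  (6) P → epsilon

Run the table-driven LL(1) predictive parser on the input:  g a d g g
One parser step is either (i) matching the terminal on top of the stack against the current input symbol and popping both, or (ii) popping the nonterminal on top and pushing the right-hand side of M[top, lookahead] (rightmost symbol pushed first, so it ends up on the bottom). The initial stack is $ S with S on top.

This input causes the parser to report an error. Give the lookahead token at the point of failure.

g

     Stack      Input        Action
  1  $ S        g a d g g $  expand S → g a N g
  2  $ g N a g  g a d g g $  match g
  3  $ g N a    a d g g $    match a
  4  $ g N      d g g $      expand N → d
  5  $ g d      d g g $      match d
  6  $ g        g g $        match g
  7  $          g $          error: stack empty but input remains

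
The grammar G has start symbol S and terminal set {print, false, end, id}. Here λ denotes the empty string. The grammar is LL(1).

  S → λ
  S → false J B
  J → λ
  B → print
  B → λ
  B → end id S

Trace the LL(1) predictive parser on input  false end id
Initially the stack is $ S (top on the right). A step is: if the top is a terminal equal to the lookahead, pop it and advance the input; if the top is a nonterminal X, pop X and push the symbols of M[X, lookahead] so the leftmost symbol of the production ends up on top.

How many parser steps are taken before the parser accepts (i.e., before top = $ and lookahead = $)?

step 1: stack=$ S  input=false end id $  — expand S → false J B
step 2: stack=$ B J false  input=false end id $  — match false
step 3: stack=$ B J  input=end id $  — expand J → λ
step 4: stack=$ B  input=end id $  — expand B → end id S
step 5: stack=$ S id end  input=end id $  — match end
step 6: stack=$ S id  input=id $  — match id
step 7: stack=$ S  input=$  — expand S → λ
Accept reached after 7 steps.

7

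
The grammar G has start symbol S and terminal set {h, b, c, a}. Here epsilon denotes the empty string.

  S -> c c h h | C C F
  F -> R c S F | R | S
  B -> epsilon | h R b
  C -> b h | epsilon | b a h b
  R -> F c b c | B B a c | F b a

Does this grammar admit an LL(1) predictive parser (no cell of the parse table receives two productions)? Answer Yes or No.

FIRST(S) = {a, b, c, h}
FIRST(F) = {a, b, c, h}
FIRST(B) = {epsilon, h}
FIRST(C) = {epsilon, b}
FIRST(R) = {a, b, c, h}
FOLLOW(S) = {$, a, b, c, h}
FOLLOW(F) = {$, a, b, c, h}
FOLLOW(B) = {a, h}
FOLLOW(C) = {a, b, c, h}
FOLLOW(R) = {$, a, b, c, h}
Cell M[B, h] receives both B -> epsilon and B -> h R b — the grammar is not LL(1).

No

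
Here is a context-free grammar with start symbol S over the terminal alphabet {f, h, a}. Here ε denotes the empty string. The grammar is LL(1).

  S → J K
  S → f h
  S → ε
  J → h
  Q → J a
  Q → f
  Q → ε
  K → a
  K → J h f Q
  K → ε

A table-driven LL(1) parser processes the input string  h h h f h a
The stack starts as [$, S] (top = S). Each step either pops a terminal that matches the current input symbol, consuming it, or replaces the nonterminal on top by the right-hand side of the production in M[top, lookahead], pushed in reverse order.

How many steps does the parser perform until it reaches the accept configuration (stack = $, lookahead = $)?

step 1: stack=$ S  input=h h h f h a $  — expand S → J K
step 2: stack=$ K J  input=h h h f h a $  — expand J → h
step 3: stack=$ K h  input=h h h f h a $  — match h
step 4: stack=$ K  input=h h f h a $  — expand K → J h f Q
step 5: stack=$ Q f h J  input=h h f h a $  — expand J → h
step 6: stack=$ Q f h h  input=h h f h a $  — match h
step 7: stack=$ Q f h  input=h f h a $  — match h
step 8: stack=$ Q f  input=f h a $  — match f
step 9: stack=$ Q  input=h a $  — expand Q → J a
step 10: stack=$ a J  input=h a $  — expand J → h
step 11: stack=$ a h  input=h a $  — match h
step 12: stack=$ a  input=a $  — match a
Accept reached after 12 steps.

12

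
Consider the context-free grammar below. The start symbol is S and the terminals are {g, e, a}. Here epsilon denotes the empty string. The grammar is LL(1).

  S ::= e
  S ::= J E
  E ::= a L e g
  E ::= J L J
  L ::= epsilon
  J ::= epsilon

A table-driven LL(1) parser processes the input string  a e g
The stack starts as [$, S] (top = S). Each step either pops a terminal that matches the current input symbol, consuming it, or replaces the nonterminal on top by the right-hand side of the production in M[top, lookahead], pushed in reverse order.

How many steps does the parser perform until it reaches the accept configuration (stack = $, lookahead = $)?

7

     Stack      Input    Action
  1  $ S        a e g $  expand S ::= J E
  2  $ E J      a e g $  expand J ::= epsilon
  3  $ E        a e g $  expand E ::= a L e g
  4  $ g e L a  a e g $  match a
  5  $ g e L    e g $    expand L ::= epsilon
  6  $ g e      e g $    match e
  7  $ g        g $      match g
Accept reached after 7 steps.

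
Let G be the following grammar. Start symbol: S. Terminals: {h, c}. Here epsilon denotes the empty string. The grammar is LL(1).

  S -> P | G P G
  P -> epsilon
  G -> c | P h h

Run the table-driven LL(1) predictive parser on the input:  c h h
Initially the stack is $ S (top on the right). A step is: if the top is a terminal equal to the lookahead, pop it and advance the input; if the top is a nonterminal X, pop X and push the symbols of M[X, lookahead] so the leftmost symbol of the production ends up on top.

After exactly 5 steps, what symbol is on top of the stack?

P

step 1: stack=$ S  input=c h h $  — expand S -> G P G
step 2: stack=$ G P G  input=c h h $  — expand G -> c
step 3: stack=$ G P c  input=c h h $  — match c
step 4: stack=$ G P  input=h h $  — expand P -> epsilon
step 5: stack=$ G  input=h h $  — expand G -> P h h
Stack after step 5: $ h h P (top = P).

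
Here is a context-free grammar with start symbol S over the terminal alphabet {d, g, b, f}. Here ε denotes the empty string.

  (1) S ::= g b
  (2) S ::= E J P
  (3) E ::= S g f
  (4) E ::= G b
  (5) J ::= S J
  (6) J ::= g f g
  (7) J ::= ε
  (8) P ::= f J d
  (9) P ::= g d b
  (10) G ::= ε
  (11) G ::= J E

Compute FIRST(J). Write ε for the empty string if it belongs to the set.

{ε, b, g}

FIRST(P) = {f, g}
FIRST(S) = {b, g}  (via E J P)
FIRST(J) = {ε, b, g}  (via S J)
FIRST(E) = {b, g}  (via S g f, G b)
FIRST(G) = {ε, b, g}  (via J E)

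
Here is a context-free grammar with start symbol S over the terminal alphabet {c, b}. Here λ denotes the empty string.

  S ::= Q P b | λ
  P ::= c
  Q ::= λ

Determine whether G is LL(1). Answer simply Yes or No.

Yes

FIRST(S) = {λ, c}
FIRST(P) = {c}
FIRST(Q) = {λ}
FOLLOW(S) = {$}
FOLLOW(P) = {b}
FOLLOW(Q) = {c}
Each cell of M receives at most one production.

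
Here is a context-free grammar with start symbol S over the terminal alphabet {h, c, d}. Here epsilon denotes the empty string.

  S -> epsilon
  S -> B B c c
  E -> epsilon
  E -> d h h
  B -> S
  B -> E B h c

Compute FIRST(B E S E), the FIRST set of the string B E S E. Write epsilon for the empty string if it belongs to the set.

{epsilon, c, d, h}

FIRST(E): from E->epsilon we get {epsilon}; from E->d h h we get {d}. So FIRST(E) = {epsilon, d}.
FIRST(S): from S->epsilon we get {epsilon}; from S->B B c c we get {c, d, h}. So FIRST(S) = {epsilon, c, d, h}.
FIRST(B): from B->S we get {epsilon, c, d, h}; from B->E B h c we get {c, d, h}. So FIRST(B) = {epsilon, c, d, h}.
FIRST(B E S E): take FIRST of each symbol in turn, carrying on past any symbol whose FIRST contains epsilon; result {epsilon, c, d, h}.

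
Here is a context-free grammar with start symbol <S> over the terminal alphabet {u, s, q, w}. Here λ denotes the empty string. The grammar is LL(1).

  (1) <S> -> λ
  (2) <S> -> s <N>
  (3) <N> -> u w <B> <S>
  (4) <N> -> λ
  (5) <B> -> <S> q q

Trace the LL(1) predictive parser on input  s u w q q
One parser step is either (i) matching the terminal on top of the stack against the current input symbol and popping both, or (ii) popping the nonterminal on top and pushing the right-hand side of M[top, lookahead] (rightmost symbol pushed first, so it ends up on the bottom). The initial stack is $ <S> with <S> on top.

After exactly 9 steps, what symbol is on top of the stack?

<S>

     Stack          Input        Action
  1  $ <S>          s u w q q $  expand <S> -> s <N>
  2  $ <N> s        s u w q q $  match s
  3  $ <N>          u w q q $    expand <N> -> u w <B> <S>
  4  $ <S> <B> w u  u w q q $    match u
  5  $ <S> <B> w    w q q $      match w
  6  $ <S> <B>      q q $        expand <B> -> <S> q q
  7  $ <S> q q <S>  q q $        expand <S> -> λ
  8  $ <S> q q      q q $        match q
  9  $ <S> q        q $          match q
Stack after step 9: $ <S> (top = <S>).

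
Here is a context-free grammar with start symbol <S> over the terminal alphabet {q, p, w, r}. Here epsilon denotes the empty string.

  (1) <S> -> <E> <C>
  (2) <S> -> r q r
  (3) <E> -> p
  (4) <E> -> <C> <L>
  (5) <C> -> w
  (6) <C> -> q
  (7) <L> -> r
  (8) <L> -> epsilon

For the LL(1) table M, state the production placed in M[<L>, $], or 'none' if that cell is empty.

FIRST(<C>): from <C>->w we get {w}; from <C>->q we get {q}. So FIRST(<C>) = {q, w}.
FIRST(<L>): from <L>->r we get {r}; from <L>->epsilon we get {epsilon}. So FIRST(<L>) = {epsilon, r}.
FIRST(<E>): from <E>->p we get {p}; from <E>-><C> <L> we get {q, w}. So FIRST(<E>) = {p, q, w}.
FIRST(<S>): from <S>-><E> <C> we get {p, q, w}; from <S>->r q r we get {r}. So FIRST(<S>) = {p, q, r, w}.
FOLLOW(<S>) includes $ since <S> is the start symbol.
FOLLOW(<E>): in <S>-><E> <C>, <E> is followed by <C> with FIRST {q, w}. Thus FOLLOW(<E>) = {q, w}.
FOLLOW(<L>): in <E>-><C> <L>, the suffix after <L> is empty, so FOLLOW(<L>) ⊇ FOLLOW(<E>) = {q, w}. Thus FOLLOW(<L>) = {q, w}.
For <L> -> r: FIRST(r) = {r}, so it goes in M[<L>, t] for t ∈ {r}.
For <L> -> epsilon: FIRST(epsilon) = {epsilon}, so it goes in M[<L>, t] for t ∈ {}; since epsilon ∈ FIRST, also for every t ∈ FOLLOW(<L>) = {q, w}.
None of these place a production in M[<L>, $].

none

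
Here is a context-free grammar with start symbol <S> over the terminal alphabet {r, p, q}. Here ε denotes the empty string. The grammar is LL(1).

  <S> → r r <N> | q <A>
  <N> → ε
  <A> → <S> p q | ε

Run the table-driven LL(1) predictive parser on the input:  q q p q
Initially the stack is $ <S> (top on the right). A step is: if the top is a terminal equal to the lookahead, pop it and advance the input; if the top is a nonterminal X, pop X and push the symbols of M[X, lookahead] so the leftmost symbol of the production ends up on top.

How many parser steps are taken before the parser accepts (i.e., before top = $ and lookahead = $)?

8

     Stack        Input      Action
  1  $ <S>        q q p q $  expand <S> → q <A>
  2  $ <A> q      q q p q $  match q
  3  $ <A>        q p q $    expand <A> → <S> p q
  4  $ q p <S>    q p q $    expand <S> → q <A>
  5  $ q p <A> q  q p q $    match q
  6  $ q p <A>    p q $      expand <A> → ε
  7  $ q p        p q $      match p
  8  $ q          q $        match q
Accept reached after 8 steps.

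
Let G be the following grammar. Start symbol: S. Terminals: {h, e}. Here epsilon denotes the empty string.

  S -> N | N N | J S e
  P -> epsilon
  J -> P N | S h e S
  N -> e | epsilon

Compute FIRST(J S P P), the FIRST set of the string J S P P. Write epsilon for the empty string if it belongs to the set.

FIRST(P) = {epsilon}
FIRST(N) = {epsilon, e}
FIRST(S) = {epsilon, e, h}  (via N, N N, J S e)
FIRST(J) = {epsilon, e, h}  (via P N, S h e S)
FIRST(J S P P): take FIRST of each symbol in turn, carrying on past any symbol whose FIRST contains epsilon; result {epsilon, e, h}.

{epsilon, e, h}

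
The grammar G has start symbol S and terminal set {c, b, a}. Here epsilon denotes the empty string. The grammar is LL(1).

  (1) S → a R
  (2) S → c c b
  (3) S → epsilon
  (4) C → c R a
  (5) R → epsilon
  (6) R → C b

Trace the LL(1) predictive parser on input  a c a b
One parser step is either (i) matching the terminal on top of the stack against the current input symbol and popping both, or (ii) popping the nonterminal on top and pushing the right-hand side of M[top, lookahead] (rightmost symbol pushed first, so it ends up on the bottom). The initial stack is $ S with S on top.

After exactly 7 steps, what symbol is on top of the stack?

     Stack      Input      Action
  1  $ S        a c a b $  expand S → a R
  2  $ R a      a c a b $  match a
  3  $ R        c a b $    expand R → C b
  4  $ b C      c a b $    expand C → c R a
  5  $ b a R c  c a b $    match c
  6  $ b a R    a b $      expand R → epsilon
  7  $ b a      a b $      match a
Stack after step 7: $ b (top = b).

b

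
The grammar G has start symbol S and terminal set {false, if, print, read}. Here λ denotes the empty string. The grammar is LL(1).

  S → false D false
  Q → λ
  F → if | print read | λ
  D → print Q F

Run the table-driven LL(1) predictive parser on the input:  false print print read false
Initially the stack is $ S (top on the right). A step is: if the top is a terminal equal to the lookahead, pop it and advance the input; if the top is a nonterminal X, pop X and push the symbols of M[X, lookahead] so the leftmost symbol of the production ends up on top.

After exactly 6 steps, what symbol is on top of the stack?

step 1: stack=$ S  input=false print print read false $  — expand S → false D false
step 2: stack=$ false D false  input=false print print read false $  — match false
step 3: stack=$ false D  input=print print read false $  — expand D → print Q F
step 4: stack=$ false F Q print  input=print print read false $  — match print
step 5: stack=$ false F Q  input=print read false $  — expand Q → λ
step 6: stack=$ false F  input=print read false $  — expand F → print read
Stack after step 6: $ false read print (top = print).

print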